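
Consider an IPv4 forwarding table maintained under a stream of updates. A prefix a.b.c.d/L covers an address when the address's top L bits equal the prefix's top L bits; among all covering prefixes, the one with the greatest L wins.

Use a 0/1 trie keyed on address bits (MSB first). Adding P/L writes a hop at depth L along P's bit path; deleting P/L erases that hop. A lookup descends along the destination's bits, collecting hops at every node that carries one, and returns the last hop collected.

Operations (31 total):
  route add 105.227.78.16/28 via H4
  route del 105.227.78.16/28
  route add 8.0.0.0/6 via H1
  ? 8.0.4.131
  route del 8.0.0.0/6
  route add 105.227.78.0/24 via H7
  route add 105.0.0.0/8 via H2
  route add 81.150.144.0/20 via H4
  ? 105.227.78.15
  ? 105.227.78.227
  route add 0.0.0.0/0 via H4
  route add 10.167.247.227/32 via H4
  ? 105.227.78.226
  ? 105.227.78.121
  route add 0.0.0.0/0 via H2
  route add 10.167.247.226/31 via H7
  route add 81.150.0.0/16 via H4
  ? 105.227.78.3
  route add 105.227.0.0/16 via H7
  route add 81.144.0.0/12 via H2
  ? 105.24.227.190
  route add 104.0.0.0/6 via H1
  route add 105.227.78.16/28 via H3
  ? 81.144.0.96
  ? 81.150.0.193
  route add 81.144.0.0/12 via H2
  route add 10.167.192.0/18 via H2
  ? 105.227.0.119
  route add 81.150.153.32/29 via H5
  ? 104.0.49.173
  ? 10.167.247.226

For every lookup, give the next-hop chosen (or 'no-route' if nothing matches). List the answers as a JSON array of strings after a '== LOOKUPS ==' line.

Apply in order:
  + 105.227.78.16/28 (H4) depth=28
  del 105.227.78.16/28 (clear depth 28)
  + 8.0.0.0/6 (H1) depth=6
  ? 8.0.4.131  path d0:-→d1:-→d2:-→d3:-→d4:-→d5:-→d6:H1  best=H1
  del 8.0.0.0/6 (clear depth 6)
  + 105.227.78.0/24 (H7) depth=24
  + 105.0.0.0/8 (H2) depth=8
  + 81.150.144.0/20 (H4) depth=20
  ? 105.227.78.15  path d0:-→d1:-→d2:-→d3:-→d4:-→d5:-→d6:-→d7:-→d8:H2→d9:-→d10:-→d11:-→d12:-→d13:-→d14:-→d15:-→d16:-→d17:-→d18:-→d19:-→d20:-→d21:-→d22:-→d23:-→d24:H7→d25:-→d26:-→d27:-  best=H7
  ? 105.227.78.227  path d0:-→d1:-→d2:-→d3:-→d4:-→d5:-→d6:-→d7:-→d8:H2→d9:-→d10:-→d11:-→d12:-→d13:-→d14:-→d15:-→d16:-→d17:-→d18:-→d19:-→d20:-→d21:-→d22:-→d23:-→d24:H7  best=H7
  + 0.0.0.0/0 (H4) depth=0
  + 10.167.247.227/32 (H4) depth=32
  ? 105.227.78.226  path d0:H4→d1:-→d2:-→d3:-→d4:-→d5:-→d6:-→d7:-→d8:H2→d9:-→d10:-→d11:-→d12:-→d13:-→d14:-→d15:-→d16:-→d17:-→d18:-→d19:-→d20:-→d21:-→d22:-→d23:-→d24:H7  best=H7
  ? 105.227.78.121  path d0:H4→d1:-→d2:-→d3:-→d4:-→d5:-→d6:-→d7:-→d8:H2→d9:-→d10:-→d11:-→d12:-→d13:-→d14:-→d15:-→d16:-→d17:-→d18:-→d19:-→d20:-→d21:-→d22:-→d23:-→d24:H7→d25:-  best=H7
  + 0.0.0.0/0 (H2) depth=0
  + 10.167.247.226/31 (H7) depth=31
  + 81.150.0.0/16 (H4) depth=16
  ? 105.227.78.3  path d0:H2→d1:-→d2:-→d3:-→d4:-→d5:-→d6:-→d7:-→d8:H2→d9:-→d10:-→d11:-→d12:-→d13:-→d14:-→d15:-→d16:-→d17:-→d18:-→d19:-→d20:-→d21:-→d22:-→d23:-→d24:H7→d25:-→d26:-→d27:-  best=H7
  + 105.227.0.0/16 (H7) depth=16
  + 81.144.0.0/12 (H2) depth=12
  ? 105.24.227.190  path d0:H2→d1:-→d2:-→d3:-→d4:-→d5:-→d6:-→d7:-→d8:H2  best=H2
  + 104.0.0.0/6 (H1) depth=6
  + 105.227.78.16/28 (H3) depth=28
  ? 81.144.0.96  path d0:H2→d1:-→d2:-→d3:-→d4:-→d5:-→d6:-→d7:-→d8:-→d9:-→d10:-→d11:-→d12:H2→d13:-  best=H2
  ? 81.150.0.193  path d0:H2→d1:-→d2:-→d3:-→d4:-→d5:-→d6:-→d7:-→d8:-→d9:-→d10:-→d11:-→d12:H2→d13:-→d14:-→d15:-→d16:H4  best=H4
  + 81.144.0.0/12 (H2) depth=12
  + 10.167.192.0/18 (H2) depth=18
  ? 105.227.0.119  path d0:H2→d1:-→d2:-→d3:-→d4:-→d5:-→d6:H1→d7:-→d8:H2→d9:-→d10:-→d11:-→d12:-→d13:-→d14:-→d15:-→d16:H7→d17:-  best=H7
  + 81.150.153.32/29 (H5) depth=29
  ? 104.0.49.173  path d0:H2→d1:-→d2:-→d3:-→d4:-→d5:-→d6:H1→d7:-  best=H1
  ? 10.167.247.226  path d0:H2→d1:-→d2:-→d3:-→d4:-→d5:-→d6:-→d7:-→d8:-→d9:-→d10:-→d11:-→d12:-→d13:-→d14:-→d15:-→d16:-→d17:-→d18:H2→d19:-→d20:-→d21:-→d22:-→d23:-→d24:-→d25:-→d26:-→d27:-→d28:-→d29:-→d30:-→d31:H7  best=H7

== LOOKUPS ==
["H1","H7","H7","H7","H7","H7","H2","H2","H4","H7","H1","H7"]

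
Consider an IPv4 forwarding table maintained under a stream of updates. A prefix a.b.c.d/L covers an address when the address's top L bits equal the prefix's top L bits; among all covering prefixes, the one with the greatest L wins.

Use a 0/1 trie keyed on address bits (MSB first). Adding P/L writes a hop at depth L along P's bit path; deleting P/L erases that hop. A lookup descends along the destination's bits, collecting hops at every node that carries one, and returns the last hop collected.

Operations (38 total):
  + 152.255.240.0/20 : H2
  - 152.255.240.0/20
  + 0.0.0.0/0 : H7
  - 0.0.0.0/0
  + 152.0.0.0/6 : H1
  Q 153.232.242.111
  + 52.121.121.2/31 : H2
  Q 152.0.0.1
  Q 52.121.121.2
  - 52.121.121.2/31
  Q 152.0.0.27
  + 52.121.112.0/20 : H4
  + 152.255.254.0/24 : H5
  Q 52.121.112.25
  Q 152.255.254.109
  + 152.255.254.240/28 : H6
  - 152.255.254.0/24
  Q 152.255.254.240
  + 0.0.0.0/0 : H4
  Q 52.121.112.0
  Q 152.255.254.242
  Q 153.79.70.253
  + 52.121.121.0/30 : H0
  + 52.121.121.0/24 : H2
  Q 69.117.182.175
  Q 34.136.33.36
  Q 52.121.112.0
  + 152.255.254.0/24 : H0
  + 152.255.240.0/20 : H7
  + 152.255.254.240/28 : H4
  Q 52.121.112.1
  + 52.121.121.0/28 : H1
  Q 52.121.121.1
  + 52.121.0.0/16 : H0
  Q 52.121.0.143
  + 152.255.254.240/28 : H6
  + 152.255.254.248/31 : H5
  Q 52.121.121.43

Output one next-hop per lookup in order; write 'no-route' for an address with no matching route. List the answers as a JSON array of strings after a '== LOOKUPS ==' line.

Trace:
  add 152.255.240.0/20 -> H2 at depth 20
  del 152.255.240.0/20 (clear depth 20)
  add 0.0.0.0/0 -> H7 at depth 0
  del 0.0.0.0/0 (clear depth 0)
  add 152.0.0.0/6 -> H1 at depth 6
  Q 153.232.242.111: descend 1001100 ; hops seen [H1] ; pick H1
  add 52.121.121.2/31 -> H2 at depth 31
  Q 152.0.0.1: descend 10011000 ; hops seen [H1] ; pick H1
  Q 52.121.121.2: descend 0011010001111001011110010000001 ; hops seen [H2] ; pick H2
  del 52.121.121.2/31 (clear depth 31)
  Q 152.0.0.27: descend 10011000 ; hops seen [H1] ; pick H1
  add 52.121.112.0/20 -> H4 at depth 20
  add 152.255.254.0/24 -> H5 at depth 24
  Q 52.121.112.25: descend 00110100011110010111 ; hops seen [H4] ; pick H4
  Q 152.255.254.109: descend 100110001111111111111110 ; hops seen [H1,H5] ; pick H5
  add 152.255.254.240/28 -> H6 at depth 28
  del 152.255.254.0/24 (clear depth 24)
  Q 152.255.254.240: descend 1001100011111111111111101111 ; hops seen [H1,H6] ; pick H6
  add 0.0.0.0/0 -> H4 at depth 0
  Q 52.121.112.0: descend 00110100011110010111 ; hops seen [H4,H4] ; pick H4
  Q 152.255.254.242: descend 1001100011111111111111101111 ; hops seen [H4,H1,H6] ; pick H6
  Q 153.79.70.253: descend 1001100 ; hops seen [H4,H1] ; pick H1
  add 52.121.121.0/30 -> H0 at depth 30
  add 52.121.121.0/24 -> H2 at depth 24
  Q 69.117.182.175: descend 0 ; hops seen [H4] ; pick H4
  Q 34.136.33.36: descend 001 ; hops seen [H4] ; pick H4
  Q 52.121.112.0: descend 00110100011110010111 ; hops seen [H4,H4] ; pick H4
  add 152.255.254.0/24 -> H0 at depth 24
  add 152.255.240.0/20 -> H7 at depth 20
  add 152.255.254.240/28 -> H4 at depth 28
  Q 52.121.112.1: descend 00110100011110010111 ; hops seen [H4,H4] ; pick H4
  add 52.121.121.0/28 -> H1 at depth 28
  Q 52.121.121.1: descend 001101000111100101111001000000 ; hops seen [H4,H4,H2,H1,H0] ; pick H0
  add 52.121.0.0/16 -> H0 at depth 16
  Q 52.121.0.143: descend 00110100011110010 ; hops seen [H4,H0] ; pick H0
  add 152.255.254.240/28 -> H6 at depth 28
  add 152.255.254.248/31 -> H5 at depth 31
  Q 52.121.121.43: descend 00110100011110010111100100 ; hops seen [H4,H0,H4,H2] ; pick H2

== LOOKUPS ==
["H1","H1","H2","H1","H4","H5","H6","H4","H6","H1","H4","H4","H4","H4","H0","H0","H2"]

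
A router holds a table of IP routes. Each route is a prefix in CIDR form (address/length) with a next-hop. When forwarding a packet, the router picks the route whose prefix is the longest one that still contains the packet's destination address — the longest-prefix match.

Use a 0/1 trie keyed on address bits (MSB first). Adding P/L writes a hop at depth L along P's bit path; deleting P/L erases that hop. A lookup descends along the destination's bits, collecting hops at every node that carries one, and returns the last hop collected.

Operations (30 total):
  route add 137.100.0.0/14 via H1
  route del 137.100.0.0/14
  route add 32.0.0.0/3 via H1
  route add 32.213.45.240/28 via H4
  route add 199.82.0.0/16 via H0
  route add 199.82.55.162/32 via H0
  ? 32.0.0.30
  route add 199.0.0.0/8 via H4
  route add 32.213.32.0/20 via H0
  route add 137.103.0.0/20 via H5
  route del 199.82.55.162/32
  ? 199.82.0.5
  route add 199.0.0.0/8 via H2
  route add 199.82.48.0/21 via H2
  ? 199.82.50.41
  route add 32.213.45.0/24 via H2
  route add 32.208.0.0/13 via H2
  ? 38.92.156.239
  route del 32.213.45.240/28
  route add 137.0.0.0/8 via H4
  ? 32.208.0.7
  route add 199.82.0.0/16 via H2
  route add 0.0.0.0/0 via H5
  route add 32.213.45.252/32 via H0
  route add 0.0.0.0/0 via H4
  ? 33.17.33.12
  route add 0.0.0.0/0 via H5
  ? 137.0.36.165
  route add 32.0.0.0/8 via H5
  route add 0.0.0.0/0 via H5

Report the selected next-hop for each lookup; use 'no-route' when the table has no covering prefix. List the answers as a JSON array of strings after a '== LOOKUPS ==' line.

Apply in order:
  + 137.100.0.0/14 (H1) depth=14
  del 137.100.0.0/14 (clear depth 14)
  + 32.0.0.0/3 (H1) depth=3
  + 32.213.45.240/28 (H4) depth=28
  + 199.82.0.0/16 (H0) depth=16
  + 199.82.55.162/32 (H0) depth=32
  ? 32.0.0.30  path d0:-→d1:-→d2:-→d3:H1→d4:-→d5:-→d6:-→d7:-→d8:-  best=H1
  + 199.0.0.0/8 (H4) depth=8
  + 32.213.32.0/20 (H0) depth=20
  + 137.103.0.0/20 (H5) depth=20
  del 199.82.55.162/32 (clear depth 32)
  ? 199.82.0.5  path d0:-→d1:-→d2:-→d3:-→d4:-→d5:-→d6:-→d7:-→d8:H4→d9:-→d10:-→d11:-→d12:-→d13:-→d14:-→d15:-→d16:H0→d17:-→d18:-  best=H0
  + 199.0.0.0/8 (H2) depth=8
  + 199.82.48.0/21 (H2) depth=21
  ? 199.82.50.41  path d0:-→d1:-→d2:-→d3:-→d4:-→d5:-→d6:-→d7:-→d8:H2→d9:-→d10:-→d11:-→d12:-→d13:-→d14:-→d15:-→d16:H0→d17:-→d18:-→d19:-→d20:-→d21:H2  best=H2
  + 32.213.45.0/24 (H2) depth=24
  + 32.208.0.0/13 (H2) depth=13
  ? 38.92.156.239  path d0:-→d1:-→d2:-→d3:H1→d4:-→d5:-  best=H1
  del 32.213.45.240/28 (clear depth 28)
  + 137.0.0.0/8 (H4) depth=8
  ? 32.208.0.7  path d0:-→d1:-→d2:-→d3:H1→d4:-→d5:-→d6:-→d7:-→d8:-→d9:-→d10:-→d11:-→d12:-→d13:H2  best=H2
  + 199.82.0.0/16 (H2) depth=16
  + 0.0.0.0/0 (H5) depth=0
  + 32.213.45.252/32 (H0) depth=32
  + 0.0.0.0/0 (H4) depth=0
  ? 33.17.33.12  path d0:H4→d1:-→d2:-→d3:H1→d4:-→d5:-→d6:-→d7:-  best=H1
  + 0.0.0.0/0 (H5) depth=0
  ? 137.0.36.165  path d0:H5→d1:-→d2:-→d3:-→d4:-→d5:-→d6:-→d7:-→d8:H4→d9:-  best=H4
  + 32.0.0.0/8 (H5) depth=8
  + 0.0.0.0/0 (H5) depth=0

== LOOKUPS ==
["H1","H0","H2","H1","H2","H1","H4"]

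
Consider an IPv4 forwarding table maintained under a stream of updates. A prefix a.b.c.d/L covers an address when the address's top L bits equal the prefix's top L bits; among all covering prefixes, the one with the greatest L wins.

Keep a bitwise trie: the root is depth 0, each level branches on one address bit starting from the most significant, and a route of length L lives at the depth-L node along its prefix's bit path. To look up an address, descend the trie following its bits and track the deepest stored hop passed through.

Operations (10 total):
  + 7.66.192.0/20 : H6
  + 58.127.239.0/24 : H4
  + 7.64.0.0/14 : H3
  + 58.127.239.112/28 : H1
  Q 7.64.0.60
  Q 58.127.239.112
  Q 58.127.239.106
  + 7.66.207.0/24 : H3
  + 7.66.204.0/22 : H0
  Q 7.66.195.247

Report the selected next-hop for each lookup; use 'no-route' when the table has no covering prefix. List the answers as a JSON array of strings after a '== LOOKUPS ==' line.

Process each operation:
  + 7.66.192.0/20 (H6) depth=20
  + 58.127.239.0/24 (H4) depth=24
  + 7.64.0.0/14 (H3) depth=14
  + 58.127.239.112/28 (H1) depth=28
  Q 7.64.0.60: descend 00000111010000 ; hops seen [H3] ; pick H3
  Q 58.127.239.112: descend 0011101001111111111011110111 ; hops seen [H4,H1] ; pick H1
  Q 58.127.239.106: descend 001110100111111111101111011 ; hops seen [H4] ; pick H4
  + 7.66.207.0/24 (H3) depth=24
  + 7.66.204.0/22 (H0) depth=22
  Q 7.66.195.247: descend 00000111010000101100 ; hops seen [H3,H6] ; pick H6

== LOOKUPS ==
["H3","H1","H4","H6"]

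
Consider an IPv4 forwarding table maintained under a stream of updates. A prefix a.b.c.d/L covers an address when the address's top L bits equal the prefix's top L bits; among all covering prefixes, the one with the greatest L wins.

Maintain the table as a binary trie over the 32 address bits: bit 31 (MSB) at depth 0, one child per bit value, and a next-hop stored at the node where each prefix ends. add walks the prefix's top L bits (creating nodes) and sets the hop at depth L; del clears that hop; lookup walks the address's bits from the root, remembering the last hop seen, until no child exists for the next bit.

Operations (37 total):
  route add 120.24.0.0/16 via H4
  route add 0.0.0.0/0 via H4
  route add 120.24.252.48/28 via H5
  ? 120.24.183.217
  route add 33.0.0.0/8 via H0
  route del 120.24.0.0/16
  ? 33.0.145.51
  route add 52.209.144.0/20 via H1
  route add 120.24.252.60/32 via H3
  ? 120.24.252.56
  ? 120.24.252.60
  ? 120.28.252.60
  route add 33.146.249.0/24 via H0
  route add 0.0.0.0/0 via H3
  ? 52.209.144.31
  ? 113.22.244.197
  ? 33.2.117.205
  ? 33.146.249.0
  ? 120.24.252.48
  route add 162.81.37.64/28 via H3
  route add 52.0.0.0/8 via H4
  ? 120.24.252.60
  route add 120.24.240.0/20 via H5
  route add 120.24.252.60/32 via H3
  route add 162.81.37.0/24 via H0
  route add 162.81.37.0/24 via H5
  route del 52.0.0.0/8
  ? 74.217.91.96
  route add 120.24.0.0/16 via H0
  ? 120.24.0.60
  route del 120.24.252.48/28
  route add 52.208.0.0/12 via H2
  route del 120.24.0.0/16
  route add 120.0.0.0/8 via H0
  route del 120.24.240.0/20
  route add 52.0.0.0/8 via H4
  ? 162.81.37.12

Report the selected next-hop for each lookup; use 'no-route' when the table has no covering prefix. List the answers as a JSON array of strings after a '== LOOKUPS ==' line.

Trace:
  + 120.24.0.0/16 (H4) depth=16
  + 0.0.0.0/0 (H4) depth=0
  + 120.24.252.48/28 (H5) depth=28
  Q 120.24.183.217: descend 01111000000110001 ; hops seen [H4,H4] ; pick H4
  + 33.0.0.0/8 (H0) depth=8
  - 120.24.0.0/16 clear@16
  Q 33.0.145.51: descend 00100001 ; hops seen [H4,H0] ; pick H0
  + 52.209.144.0/20 (H1) depth=20
  + 120.24.252.60/32 (H3) depth=32
  Q 120.24.252.56: descend 01111000000110001111110000111 ; hops seen [H4,H5] ; pick H5
  Q 120.24.252.60: descend 01111000000110001111110000111100 ; hops seen [H4,H5,H3] ; pick H3
  Q 120.28.252.60: descend 0111100000011 ; hops seen [H4] ; pick H4
  + 33.146.249.0/24 (H0) depth=24
  + 0.0.0.0/0 (H3) depth=0
  Q 52.209.144.31: descend 00110100110100011001 ; hops seen [H3,H1] ; pick H1
  Q 113.22.244.197: descend 0111 ; hops seen [H3] ; pick H3
  Q 33.2.117.205: descend 00100001 ; hops seen [H3,H0] ; pick H0
  Q 33.146.249.0: descend 001000011001001011111001 ; hops seen [H3,H0,H0] ; pick H0
  Q 120.24.252.48: descend 0111100000011000111111000011 ; hops seen [H3,H5] ; pick H5
  + 162.81.37.64/28 (H3) depth=28
  + 52.0.0.0/8 (H4) depth=8
  Q 120.24.252.60: descend 01111000000110001111110000111100 ; hops seen [H3,H5,H3] ; pick H3
  + 120.24.240.0/20 (H5) depth=20
  + 120.24.252.60/32 (H3) depth=32
  + 162.81.37.0/24 (H0) depth=24
  + 162.81.37.0/24 (H5) depth=24
  - 52.0.0.0/8 clear@8
  Q 74.217.91.96: descend 01 ; hops seen [H3] ; pick H3
  + 120.24.0.0/16 (H0) depth=16
  Q 120.24.0.60: descend 0111100000011000 ; hops seen [H3,H0] ; pick H0
  - 120.24.252.48/28 clear@28
  + 52.208.0.0/12 (H2) depth=12
  - 120.24.0.0/16 clear@16
  + 120.0.0.0/8 (H0) depth=8
  - 120.24.240.0/20 clear@20
  + 52.0.0.0/8 (H4) depth=8
  Q 162.81.37.12: descend 1010001001010001001001010 ; hops seen [H3,H5] ; pick H5

== LOOKUPS ==
["H4","H0","H5","H3","H4","H1","H3","H0","H0","H5","H3","H3","H0","H5"]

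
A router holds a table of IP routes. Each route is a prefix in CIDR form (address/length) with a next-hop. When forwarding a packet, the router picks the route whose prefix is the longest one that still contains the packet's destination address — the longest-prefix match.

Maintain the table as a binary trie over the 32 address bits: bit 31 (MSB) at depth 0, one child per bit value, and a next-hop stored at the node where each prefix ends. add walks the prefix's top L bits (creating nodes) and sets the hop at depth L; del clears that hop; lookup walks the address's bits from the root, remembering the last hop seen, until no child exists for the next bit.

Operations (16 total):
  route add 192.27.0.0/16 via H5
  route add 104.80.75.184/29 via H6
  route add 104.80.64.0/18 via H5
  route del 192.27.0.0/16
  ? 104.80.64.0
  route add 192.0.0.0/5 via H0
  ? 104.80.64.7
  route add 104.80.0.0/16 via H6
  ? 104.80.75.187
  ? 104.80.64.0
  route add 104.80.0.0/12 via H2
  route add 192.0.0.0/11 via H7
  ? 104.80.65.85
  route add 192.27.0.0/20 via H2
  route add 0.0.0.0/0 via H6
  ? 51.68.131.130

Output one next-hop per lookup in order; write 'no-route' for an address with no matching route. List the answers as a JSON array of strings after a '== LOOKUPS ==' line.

Trace:
  add 192.27.0.0/16 -> H5 at depth 16
  add 104.80.75.184/29 -> H6 at depth 29
  add 104.80.64.0/18 -> H5 at depth 18
  - 192.27.0.0/16 clear@16
  ? 104.80.64.0  path d0:-→d1:-→d2:-→d3:-→d4:-→d5:-→d6:-→d7:-→d8:-→d9:-→d10:-→d11:-→d12:-→d13:-→d14:-→d15:-→d16:-→d17:-→d18:H5→d19:-→d20:-  best=H5
  add 192.0.0.0/5 -> H0 at depth 5
  ? 104.80.64.7  path d0:-→d1:-→d2:-→d3:-→d4:-→d5:-→d6:-→d7:-→d8:-→d9:-→d10:-→d11:-→d12:-→d13:-→d14:-→d15:-→d16:-→d17:-→d18:H5→d19:-→d20:-  best=H5
  add 104.80.0.0/16 -> H6 at depth 16
  ? 104.80.75.187  path d0:-→d1:-→d2:-→d3:-→d4:-→d5:-→d6:-→d7:-→d8:-→d9:-→d10:-→d11:-→d12:-→d13:-→d14:-→d15:-→d16:H6→d17:-→d18:H5→d19:-→d20:-→d21:-→d22:-→d23:-→d24:-→d25:-→d26:-→d27:-→d28:-→d29:H6  best=H6
  ? 104.80.64.0  path d0:-→d1:-→d2:-→d3:-→d4:-→d5:-→d6:-→d7:-→d8:-→d9:-→d10:-→d11:-→d12:-→d13:-→d14:-→d15:-→d16:H6→d17:-→d18:H5→d19:-→d20:-  best=H5
  add 104.80.0.0/12 -> H2 at depth 12
  add 192.0.0.0/11 -> H7 at depth 11
  ? 104.80.65.85  path d0:-→d1:-→d2:-→d3:-→d4:-→d5:-→d6:-→d7:-→d8:-→d9:-→d10:-→d11:-→d12:H2→d13:-→d14:-→d15:-→d16:H6→d17:-→d18:H5→d19:-→d20:-  best=H5
  add 192.27.0.0/20 -> H2 at depth 20
  add 0.0.0.0/0 -> H6 at depth 0
  ? 51.68.131.130  path d0:H6→d1:-  best=H6

== LOOKUPS ==
["H5","H5","H6","H5","H5","H6"]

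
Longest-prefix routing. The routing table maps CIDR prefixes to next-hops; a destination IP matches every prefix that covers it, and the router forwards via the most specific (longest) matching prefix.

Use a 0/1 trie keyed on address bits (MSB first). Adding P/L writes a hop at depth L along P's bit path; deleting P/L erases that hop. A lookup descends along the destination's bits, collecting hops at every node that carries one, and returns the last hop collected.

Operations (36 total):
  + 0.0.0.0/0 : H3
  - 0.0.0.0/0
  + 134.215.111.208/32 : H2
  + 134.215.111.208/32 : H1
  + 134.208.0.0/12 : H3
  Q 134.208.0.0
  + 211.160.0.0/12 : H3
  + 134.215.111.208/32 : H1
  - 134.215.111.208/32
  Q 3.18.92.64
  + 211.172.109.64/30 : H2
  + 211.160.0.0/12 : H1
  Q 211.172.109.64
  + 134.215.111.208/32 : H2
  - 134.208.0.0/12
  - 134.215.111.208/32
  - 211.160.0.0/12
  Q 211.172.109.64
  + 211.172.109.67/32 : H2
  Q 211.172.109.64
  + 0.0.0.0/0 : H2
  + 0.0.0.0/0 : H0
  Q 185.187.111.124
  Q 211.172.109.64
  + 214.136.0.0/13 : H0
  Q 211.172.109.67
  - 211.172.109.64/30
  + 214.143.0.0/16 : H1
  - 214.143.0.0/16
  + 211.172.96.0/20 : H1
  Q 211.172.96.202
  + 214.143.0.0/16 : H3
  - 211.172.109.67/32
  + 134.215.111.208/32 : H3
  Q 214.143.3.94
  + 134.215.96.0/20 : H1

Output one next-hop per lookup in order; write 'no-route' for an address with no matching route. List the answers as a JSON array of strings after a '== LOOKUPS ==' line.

Apply in order:
  + 0.0.0.0/0 (H3) depth=0
  del 0.0.0.0/0 (clear depth 0)
  + 134.215.111.208/32 (H2) depth=32
  + 134.215.111.208/32 (H1) depth=32
  + 134.208.0.0/12 (H3) depth=12
  lookup 134.208.0.0: bits 1000011011010 walk d0:-→d1:-→d2:-→d3:-→d4:-→d5:-→d6:-→d7:-→d8:-→d9:-→d10:-→d11:-→d12:H3→d13:- -> H3
  + 211.160.0.0/12 (H3) depth=12
  + 134.215.111.208/32 (H1) depth=32
  del 134.215.111.208/32 (clear depth 32)
  lookup 3.18.92.64: bits ε walk d0:- -> no-route
  + 211.172.109.64/30 (H2) depth=30
  + 211.160.0.0/12 (H1) depth=12
  lookup 211.172.109.64: bits 110100111010110001101101010000 walk d0:-→d1:-→d2:-→d3:-→d4:-→d5:-→d6:-→d7:-→d8:-→d9:-→d10:-→d11:-→d12:H1→d13:-→d14:-→d15:-→d16:-→d17:-→d18:-→d19:-→d20:-→d21:-→d22:-→d23:-→d24:-→d25:-→d26:-→d27:-→d28:-→d29:-→d30:H2 -> H2
  + 134.215.111.208/32 (H2) depth=32
  del 134.208.0.0/12 (clear depth 12)
  del 134.215.111.208/32 (clear depth 32)
  del 211.160.0.0/12 (clear depth 12)
  lookup 211.172.109.64: bits 110100111010110001101101010000 walk d0:-→d1:-→d2:-→d3:-→d4:-→d5:-→d6:-→d7:-→d8:-→d9:-→d10:-→d11:-→d12:-→d13:-→d14:-→d15:-→d16:-→d17:-→d18:-→d19:-→d20:-→d21:-→d22:-→d23:-→d24:-→d25:-→d26:-→d27:-→d28:-→d29:-→d30:H2 -> H2
  + 211.172.109.67/32 (H2) depth=32
  lookup 211.172.109.64: bits 110100111010110001101101010000 walk d0:-→d1:-→d2:-→d3:-→d4:-→d5:-→d6:-→d7:-→d8:-→d9:-→d10:-→d11:-→d12:-→d13:-→d14:-→d15:-→d16:-→d17:-→d18:-→d19:-→d20:-→d21:-→d22:-→d23:-→d24:-→d25:-→d26:-→d27:-→d28:-→d29:-→d30:H2 -> H2
  + 0.0.0.0/0 (H2) depth=0
  + 0.0.0.0/0 (H0) depth=0
  lookup 185.187.111.124: bits 10 walk d0:H0→d1:-→d2:- -> H0
  lookup 211.172.109.64: bits 110100111010110001101101010000 walk d0:H0→d1:-→d2:-→d3:-→d4:-→d5:-→d6:-→d7:-→d8:-→d9:-→d10:-→d11:-→d12:-→d13:-→d14:-→d15:-→d16:-→d17:-→d18:-→d19:-→d20:-→d21:-→d22:-→d23:-→d24:-→d25:-→d26:-→d27:-→d28:-→d29:-→d30:H2 -> H2
  + 214.136.0.0/13 (H0) depth=13
  lookup 211.172.109.67: bits 11010011101011000110110101000011 walk d0:H0→d1:-→d2:-→d3:-→d4:-→d5:-→d6:-→d7:-→d8:-→d9:-→d10:-→d11:-→d12:-→d13:-→d14:-→d15:-→d16:-→d17:-→d18:-→d19:-→d20:-→d21:-→d22:-→d23:-→d24:-→d25:-→d26:-→d27:-→d28:-→d29:-→d30:H2→d31:-→d32:H2 -> H2
  del 211.172.109.64/30 (clear depth 30)
  + 214.143.0.0/16 (H1) depth=16
  del 214.143.0.0/16 (clear depth 16)
  + 211.172.96.0/20 (H1) depth=20
  lookup 211.172.96.202: bits 11010011101011000110 walk d0:H0→d1:-→d2:-→d3:-→d4:-→d5:-→d6:-→d7:-→d8:-→d9:-→d10:-→d11:-→d12:-→d13:-→d14:-→d15:-→d16:-→d17:-→d18:-→d19:-→d20:H1 -> H1
  + 214.143.0.0/16 (H3) depth=16
  del 211.172.109.67/32 (clear depth 32)
  + 134.215.111.208/32 (H3) depth=32
  lookup 214.143.3.94: bits 1101011010001111 walk d0:H0→d1:-→d2:-→d3:-→d4:-→d5:-→d6:-→d7:-→d8:-→d9:-→d10:-→d11:-→d12:-→d13:H0→d14:-→d15:-→d16:H3 -> H3
  + 134.215.96.0/20 (H1) depth=20

== LOOKUPS ==
["H3","no-route","H2","H2","H2","H0","H2","H2","H1","H3"]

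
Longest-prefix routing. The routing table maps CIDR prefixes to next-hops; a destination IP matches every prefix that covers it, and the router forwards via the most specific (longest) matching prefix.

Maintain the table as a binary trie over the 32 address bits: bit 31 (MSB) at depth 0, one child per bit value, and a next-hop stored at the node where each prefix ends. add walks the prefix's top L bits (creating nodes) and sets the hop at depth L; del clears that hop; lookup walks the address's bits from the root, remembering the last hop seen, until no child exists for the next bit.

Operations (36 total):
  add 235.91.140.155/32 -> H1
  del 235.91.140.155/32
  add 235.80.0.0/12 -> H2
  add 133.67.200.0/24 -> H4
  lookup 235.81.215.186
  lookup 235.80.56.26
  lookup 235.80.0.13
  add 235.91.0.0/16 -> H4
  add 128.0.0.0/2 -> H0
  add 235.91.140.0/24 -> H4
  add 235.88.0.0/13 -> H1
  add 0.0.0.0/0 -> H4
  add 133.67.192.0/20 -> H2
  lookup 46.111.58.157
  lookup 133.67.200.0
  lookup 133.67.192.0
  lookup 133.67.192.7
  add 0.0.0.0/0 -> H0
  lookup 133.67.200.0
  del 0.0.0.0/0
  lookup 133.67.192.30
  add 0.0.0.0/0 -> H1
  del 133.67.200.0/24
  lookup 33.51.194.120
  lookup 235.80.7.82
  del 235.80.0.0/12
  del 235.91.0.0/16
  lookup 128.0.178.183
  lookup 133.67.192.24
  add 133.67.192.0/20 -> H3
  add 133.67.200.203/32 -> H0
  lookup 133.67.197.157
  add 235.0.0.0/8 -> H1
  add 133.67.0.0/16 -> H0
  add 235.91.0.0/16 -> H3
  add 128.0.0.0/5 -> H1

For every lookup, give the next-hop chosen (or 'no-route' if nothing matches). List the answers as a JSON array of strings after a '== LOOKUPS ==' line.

Process each operation:
  add 235.91.140.155/32 -> H1 at depth 32
  del 235.91.140.155/32 (clear depth 32)
  add 235.80.0.0/12 -> H2 at depth 12
  add 133.67.200.0/24 -> H4 at depth 24
  ? 235.81.215.186  path d0:-→d1:-→d2:-→d3:-→d4:-→d5:-→d6:-→d7:-→d8:-→d9:-→d10:-→d11:-→d12:H2  best=H2
  ? 235.80.56.26  path d0:-→d1:-→d2:-→d3:-→d4:-→d5:-→d6:-→d7:-→d8:-→d9:-→d10:-→d11:-→d12:H2  best=H2
  ? 235.80.0.13  path d0:-→d1:-→d2:-→d3:-→d4:-→d5:-→d6:-→d7:-→d8:-→d9:-→d10:-→d11:-→d12:H2  best=H2
  add 235.91.0.0/16 -> H4 at depth 16
  add 128.0.0.0/2 -> H0 at depth 2
  add 235.91.140.0/24 -> H4 at depth 24
  add 235.88.0.0/13 -> H1 at depth 13
  add 0.0.0.0/0 -> H4 at depth 0
  add 133.67.192.0/20 -> H2 at depth 20
  ? 46.111.58.157  path d0:H4  best=H4
  ? 133.67.200.0  path d0:H4→d1:-→d2:H0→d3:-→d4:-→d5:-→d6:-→d7:-→d8:-→d9:-→d10:-→d11:-→d12:-→d13:-→d14:-→d15:-→d16:-→d17:-→d18:-→d19:-→d20:H2→d21:-→d22:-→d23:-→d24:H4  best=H4
  ? 133.67.192.0  path d0:H4→d1:-→d2:H0→d3:-→d4:-→d5:-→d6:-→d7:-→d8:-→d9:-→d10:-→d11:-→d12:-→d13:-→d14:-→d15:-→d16:-→d17:-→d18:-→d19:-→d20:H2  best=H2
  ? 133.67.192.7  path d0:H4→d1:-→d2:H0→d3:-→d4:-→d5:-→d6:-→d7:-→d8:-→d9:-→d10:-→d11:-→d12:-→d13:-→d14:-→d15:-→d16:-→d17:-→d18:-→d19:-→d20:H2  best=H2
  add 0.0.0.0/0 -> H0 at depth 0
  ? 133.67.200.0  path d0:H0→d1:-→d2:H0→d3:-→d4:-→d5:-→d6:-→d7:-→d8:-→d9:-→d10:-→d11:-→d12:-→d13:-→d14:-→d15:-→d16:-→d17:-→d18:-→d19:-→d20:H2→d21:-→d22:-→d23:-→d24:H4  best=H4
  del 0.0.0.0/0 (clear depth 0)
  ? 133.67.192.30  path d0:-→d1:-→d2:H0→d3:-→d4:-→d5:-→d6:-→d7:-→d8:-→d9:-→d10:-→d11:-→d12:-→d13:-→d14:-→d15:-→d16:-→d17:-→d18:-→d19:-→d20:H2  best=H2
  add 0.0.0.0/0 -> H1 at depth 0
  del 133.67.200.0/24 (clear depth 24)
  ? 33.51.194.120  path d0:H1  best=H1
  ? 235.80.7.82  path d0:H1→d1:-→d2:-→d3:-→d4:-→d5:-→d6:-→d7:-→d8:-→d9:-→d10:-→d11:-→d12:H2  best=H2
  del 235.80.0.0/12 (clear depth 12)
  del 235.91.0.0/16 (clear depth 16)
  ? 128.0.178.183  path d0:H1→d1:-→d2:H0→d3:-→d4:-→d5:-  best=H0
  ? 133.67.192.24  path d0:H1→d1:-→d2:H0→d3:-→d4:-→d5:-→d6:-→d7:-→d8:-→d9:-→d10:-→d11:-→d12:-→d13:-→d14:-→d15:-→d16:-→d17:-→d18:-→d19:-→d20:H2  best=H2
  add 133.67.192.0/20 -> H3 at depth 20
  add 133.67.200.203/32 -> H0 at depth 32
  ? 133.67.197.157  path d0:H1→d1:-→d2:H0→d3:-→d4:-→d5:-→d6:-→d7:-→d8:-→d9:-→d10:-→d11:-→d12:-→d13:-→d14:-→d15:-→d16:-→d17:-→d18:-→d19:-→d20:H3  best=H3
  add 235.0.0.0/8 -> H1 at depth 8
  add 133.67.0.0/16 -> H0 at depth 16
  add 235.91.0.0/16 -> H3 at depth 16
  add 128.0.0.0/5 -> H1 at depth 5

== LOOKUPS ==
["H2","H2","H2","H4","H4","H2","H2","H4","H2","H1","H2","H0","H2","H3"]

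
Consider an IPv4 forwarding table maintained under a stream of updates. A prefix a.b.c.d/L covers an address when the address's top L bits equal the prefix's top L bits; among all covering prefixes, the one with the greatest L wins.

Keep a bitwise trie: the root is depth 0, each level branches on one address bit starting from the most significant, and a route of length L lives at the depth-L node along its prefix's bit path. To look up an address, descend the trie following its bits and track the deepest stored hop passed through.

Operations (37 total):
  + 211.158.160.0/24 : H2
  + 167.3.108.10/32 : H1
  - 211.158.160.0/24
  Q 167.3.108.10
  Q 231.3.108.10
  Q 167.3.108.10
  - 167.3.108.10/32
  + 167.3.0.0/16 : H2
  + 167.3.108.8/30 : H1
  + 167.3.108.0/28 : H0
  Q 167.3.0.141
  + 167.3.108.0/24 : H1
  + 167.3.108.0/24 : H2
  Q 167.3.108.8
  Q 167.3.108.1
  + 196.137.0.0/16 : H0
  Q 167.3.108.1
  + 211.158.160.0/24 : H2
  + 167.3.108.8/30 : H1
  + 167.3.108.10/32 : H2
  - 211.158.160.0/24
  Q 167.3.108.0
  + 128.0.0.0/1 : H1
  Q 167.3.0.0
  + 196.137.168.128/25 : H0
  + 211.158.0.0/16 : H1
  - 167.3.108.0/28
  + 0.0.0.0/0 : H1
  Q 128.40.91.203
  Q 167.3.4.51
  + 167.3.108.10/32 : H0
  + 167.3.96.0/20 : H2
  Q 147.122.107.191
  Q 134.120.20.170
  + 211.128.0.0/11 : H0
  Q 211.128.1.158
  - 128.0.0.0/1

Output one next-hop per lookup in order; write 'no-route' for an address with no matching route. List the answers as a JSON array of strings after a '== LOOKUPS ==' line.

Trace:
  + 211.158.160.0/24 (H2) depth=24
  + 167.3.108.10/32 (H1) depth=32
  - 211.158.160.0/24 clear@24
  Q 167.3.108.10: descend 10100111000000110110110000001010 ; hops seen [H1] ; pick H1
  Q 231.3.108.10: descend 11 ; hops seen [∅] ; pick no-route
  Q 167.3.108.10: descend 10100111000000110110110000001010 ; hops seen [H1] ; pick H1
  - 167.3.108.10/32 clear@32
  + 167.3.0.0/16 (H2) depth=16
  + 167.3.108.8/30 (H1) depth=30
  + 167.3.108.0/28 (H0) depth=28
  Q 167.3.0.141: descend 10100111000000110 ; hops seen [H2] ; pick H2
  + 167.3.108.0/24 (H1) depth=24
  + 167.3.108.0/24 (H2) depth=24
  Q 167.3.108.8: descend 101001110000001101101100000010 ; hops seen [H2,H2,H0,H1] ; pick H1
  Q 167.3.108.1: descend 1010011100000011011011000000 ; hops seen [H2,H2,H0] ; pick H0
  + 196.137.0.0/16 (H0) depth=16
  Q 167.3.108.1: descend 1010011100000011011011000000 ; hops seen [H2,H2,H0] ; pick H0
  + 211.158.160.0/24 (H2) depth=24
  + 167.3.108.8/30 (H1) depth=30
  + 167.3.108.10/32 (H2) depth=32
  - 211.158.160.0/24 clear@24
  Q 167.3.108.0: descend 1010011100000011011011000000 ; hops seen [H2,H2,H0] ; pick H0
  + 128.0.0.0/1 (H1) depth=1
  Q 167.3.0.0: descend 10100111000000110 ; hops seen [H1,H2] ; pick H2
  + 196.137.168.128/25 (H0) depth=25
  + 211.158.0.0/16 (H1) depth=16
  - 167.3.108.0/28 clear@28
  + 0.0.0.0/0 (H1) depth=0
  Q 128.40.91.203: descend 10 ; hops seen [H1,H1] ; pick H1
  Q 167.3.4.51: descend 10100111000000110 ; hops seen [H1,H1,H2] ; pick H2
  + 167.3.108.10/32 (H0) depth=32
  + 167.3.96.0/20 (H2) depth=20
  Q 147.122.107.191: descend 10 ; hops seen [H1,H1] ; pick H1
  Q 134.120.20.170: descend 10 ; hops seen [H1,H1] ; pick H1
  + 211.128.0.0/11 (H0) depth=11
  Q 211.128.1.158: descend 11010011100 ; hops seen [H1,H1,H0] ; pick H0
  - 128.0.0.0/1 clear@1

== LOOKUPS ==
["H1","no-route","H1","H2","H1","H0","H0","H0","H2","H1","H2","H1","H1","H0"]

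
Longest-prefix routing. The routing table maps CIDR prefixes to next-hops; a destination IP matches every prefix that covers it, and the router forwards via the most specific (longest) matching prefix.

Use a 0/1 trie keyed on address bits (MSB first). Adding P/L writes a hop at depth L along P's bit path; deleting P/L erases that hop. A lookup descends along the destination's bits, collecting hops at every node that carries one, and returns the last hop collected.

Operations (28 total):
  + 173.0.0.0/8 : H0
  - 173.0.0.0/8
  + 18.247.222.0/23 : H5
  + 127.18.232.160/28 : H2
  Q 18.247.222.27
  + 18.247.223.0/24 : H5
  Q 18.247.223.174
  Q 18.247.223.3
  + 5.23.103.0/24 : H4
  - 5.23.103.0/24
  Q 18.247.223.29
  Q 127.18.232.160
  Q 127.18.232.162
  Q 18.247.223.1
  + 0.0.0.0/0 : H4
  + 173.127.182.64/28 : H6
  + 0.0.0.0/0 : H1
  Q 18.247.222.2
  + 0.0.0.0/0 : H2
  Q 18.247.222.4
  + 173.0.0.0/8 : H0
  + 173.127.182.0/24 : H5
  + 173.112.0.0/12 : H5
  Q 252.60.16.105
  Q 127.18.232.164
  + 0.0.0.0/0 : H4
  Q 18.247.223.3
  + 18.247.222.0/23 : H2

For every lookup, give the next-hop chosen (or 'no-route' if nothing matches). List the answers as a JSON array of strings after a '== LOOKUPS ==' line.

Process each operation:
  add 173.0.0.0/8 -> H0 at depth 8
  - 173.0.0.0/8 clear@8
  add 18.247.222.0/23 -> H5 at depth 23
  add 127.18.232.160/28 -> H2 at depth 28
  lookup 18.247.222.27: bits 00010010111101111101111 walk d0:-→d1:-→d2:-→d3:-→d4:-→d5:-→d6:-→d7:-→d8:-→d9:-→d10:-→d11:-→d12:-→d13:-→d14:-→d15:-→d16:-→d17:-→d18:-→d19:-→d20:-→d21:-→d22:-→d23:H5 -> H5
  add 18.247.223.0/24 -> H5 at depth 24
  lookup 18.247.223.174: bits 000100101111011111011111 walk d0:-→d1:-→d2:-→d3:-→d4:-→d5:-→d6:-→d7:-→d8:-→d9:-→d10:-→d11:-→d12:-→d13:-→d14:-→d15:-→d16:-→d17:-→d18:-→d19:-→d20:-→d21:-→d22:-→d23:H5→d24:H5 -> H5
  lookup 18.247.223.3: bits 000100101111011111011111 walk d0:-→d1:-→d2:-→d3:-→d4:-→d5:-→d6:-→d7:-→d8:-→d9:-→d10:-→d11:-→d12:-→d13:-→d14:-→d15:-→d16:-→d17:-→d18:-→d19:-→d20:-→d21:-→d22:-→d23:H5→d24:H5 -> H5
  add 5.23.103.0/24 -> H4 at depth 24
  - 5.23.103.0/24 clear@24
  lookup 18.247.223.29: bits 000100101111011111011111 walk d0:-→d1:-→d2:-→d3:-→d4:-→d5:-→d6:-→d7:-→d8:-→d9:-→d10:-→d11:-→d12:-→d13:-→d14:-→d15:-→d16:-→d17:-→d18:-→d19:-→d20:-→d21:-→d22:-→d23:H5→d24:H5 -> H5
  lookup 127.18.232.160: bits 0111111100010010111010001010 walk d0:-→d1:-→d2:-→d3:-→d4:-→d5:-→d6:-→d7:-→d8:-→d9:-→d10:-→d11:-→d12:-→d13:-→d14:-→d15:-→d16:-→d17:-→d18:-→d19:-→d20:-→d21:-→d22:-→d23:-→d24:-→d25:-→d26:-→d27:-→d28:H2 -> H2
  lookup 127.18.232.162: bits 0111111100010010111010001010 walk d0:-→d1:-→d2:-→d3:-→d4:-→d5:-→d6:-→d7:-→d8:-→d9:-→d10:-→d11:-→d12:-→d13:-→d14:-→d15:-→d16:-→d17:-→d18:-→d19:-→d20:-→d21:-→d22:-→d23:-→d24:-→d25:-→d26:-→d27:-→d28:H2 -> H2
  lookup 18.247.223.1: bits 000100101111011111011111 walk d0:-→d1:-→d2:-→d3:-→d4:-→d5:-→d6:-→d7:-→d8:-→d9:-→d10:-→d11:-→d12:-→d13:-→d14:-→d15:-→d16:-→d17:-→d18:-→d19:-→d20:-→d21:-→d22:-→d23:H5→d24:H5 -> H5
  add 0.0.0.0/0 -> H4 at depth 0
  add 173.127.182.64/28 -> H6 at depth 28
  add 0.0.0.0/0 -> H1 at depth 0
  lookup 18.247.222.2: bits 00010010111101111101111 walk d0:H1→d1:-→d2:-→d3:-→d4:-→d5:-→d6:-→d7:-→d8:-→d9:-→d10:-→d11:-→d12:-→d13:-→d14:-→d15:-→d16:-→d17:-→d18:-→d19:-→d20:-→d21:-→d22:-→d23:H5 -> H5
  add 0.0.0.0/0 -> H2 at depth 0
  lookup 18.247.222.4: bits 00010010111101111101111 walk d0:H2→d1:-→d2:-→d3:-→d4:-→d5:-→d6:-→d7:-→d8:-→d9:-→d10:-→d11:-→d12:-→d13:-→d14:-→d15:-→d16:-→d17:-→d18:-→d19:-→d20:-→d21:-→d22:-→d23:H5 -> H5
  add 173.0.0.0/8 -> H0 at depth 8
  add 173.127.182.0/24 -> H5 at depth 24
  add 173.112.0.0/12 -> H5 at depth 12
  lookup 252.60.16.105: bits 1 walk d0:H2→d1:- -> H2
  lookup 127.18.232.164: bits 0111111100010010111010001010 walk d0:H2→d1:-→d2:-→d3:-→d4:-→d5:-→d6:-→d7:-→d8:-→d9:-→d10:-→d11:-→d12:-→d13:-→d14:-→d15:-→d16:-→d17:-→d18:-→d19:-→d20:-→d21:-→d22:-→d23:-→d24:-→d25:-→d26:-→d27:-→d28:H2 -> H2
  add 0.0.0.0/0 -> H4 at depth 0
  lookup 18.247.223.3: bits 000100101111011111011111 walk d0:H4→d1:-→d2:-→d3:-→d4:-→d5:-→d6:-→d7:-→d8:-→d9:-→d10:-→d11:-→d12:-→d13:-→d14:-→d15:-→d16:-→d17:-→d18:-→d19:-→d20:-→d21:-→d22:-→d23:H5→d24:H5 -> H5
  add 18.247.222.0/23 -> H2 at depth 23

== LOOKUPS ==
["H5","H5","H5","H5","H2","H2","H5","H5","H5","H2","H2","H5"]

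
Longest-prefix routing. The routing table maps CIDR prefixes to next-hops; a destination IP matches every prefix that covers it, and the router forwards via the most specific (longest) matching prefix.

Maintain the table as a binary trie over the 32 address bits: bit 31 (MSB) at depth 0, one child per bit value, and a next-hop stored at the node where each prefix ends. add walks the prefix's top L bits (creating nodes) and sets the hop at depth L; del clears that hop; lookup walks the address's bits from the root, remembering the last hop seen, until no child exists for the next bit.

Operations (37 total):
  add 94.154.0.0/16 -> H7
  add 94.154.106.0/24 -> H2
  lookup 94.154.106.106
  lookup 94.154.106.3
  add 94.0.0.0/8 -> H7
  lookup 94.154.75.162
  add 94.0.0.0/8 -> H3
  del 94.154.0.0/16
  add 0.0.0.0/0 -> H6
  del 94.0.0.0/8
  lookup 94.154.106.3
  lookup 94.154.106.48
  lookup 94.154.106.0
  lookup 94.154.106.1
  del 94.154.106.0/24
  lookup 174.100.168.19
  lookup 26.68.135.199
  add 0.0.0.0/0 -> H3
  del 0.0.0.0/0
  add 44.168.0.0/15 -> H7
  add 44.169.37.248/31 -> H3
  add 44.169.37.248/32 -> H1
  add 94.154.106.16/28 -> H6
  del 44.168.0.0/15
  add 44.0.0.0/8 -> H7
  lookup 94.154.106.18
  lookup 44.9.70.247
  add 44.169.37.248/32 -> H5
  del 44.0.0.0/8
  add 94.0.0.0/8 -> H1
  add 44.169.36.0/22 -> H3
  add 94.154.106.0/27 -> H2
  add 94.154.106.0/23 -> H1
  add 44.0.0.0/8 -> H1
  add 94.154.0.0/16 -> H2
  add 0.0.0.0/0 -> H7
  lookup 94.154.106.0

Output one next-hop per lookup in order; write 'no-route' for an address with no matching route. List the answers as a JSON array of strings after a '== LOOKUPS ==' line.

Apply in order:
  add 94.154.0.0/16 -> H7 at depth 16
  add 94.154.106.0/24 -> H2 at depth 24
  Q 94.154.106.106: descend 010111101001101001101010 ; hops seen [H7,H2] ; pick H2
  Q 94.154.106.3: descend 010111101001101001101010 ; hops seen [H7,H2] ; pick H2
  add 94.0.0.0/8 -> H7 at depth 8
  Q 94.154.75.162: descend 010111101001101001 ; hops seen [H7,H7] ; pick H7
  add 94.0.0.0/8 -> H3 at depth 8
  del 94.154.0.0/16 (clear depth 16)
  add 0.0.0.0/0 -> H6 at depth 0
  del 94.0.0.0/8 (clear depth 8)
  Q 94.154.106.3: descend 010111101001101001101010 ; hops seen [H6,H2] ; pick H2
  Q 94.154.106.48: descend 010111101001101001101010 ; hops seen [H6,H2] ; pick H2
  Q 94.154.106.0: descend 010111101001101001101010 ; hops seen [H6,H2] ; pick H2
  Q 94.154.106.1: descend 010111101001101001101010 ; hops seen [H6,H2] ; pick H2
  del 94.154.106.0/24 (clear depth 24)
  Q 174.100.168.19: descend ε ; hops seen [H6] ; pick H6
  Q 26.68.135.199: descend 0 ; hops seen [H6] ; pick H6
  add 0.0.0.0/0 -> H3 at depth 0
  del 0.0.0.0/0 (clear depth 0)
  add 44.168.0.0/15 -> H7 at depth 15
  add 44.169.37.248/31 -> H3 at depth 31
  add 44.169.37.248/32 -> H1 at depth 32
  add 94.154.106.16/28 -> H6 at depth 28
  del 44.168.0.0/15 (clear depth 15)
  add 44.0.0.0/8 -> H7 at depth 8
  Q 94.154.106.18: descend 0101111010011010011010100001 ; hops seen [H6] ; pick H6
  Q 44.9.70.247: descend 00101100 ; hops seen [H7] ; pick H7
  add 44.169.37.248/32 -> H5 at depth 32
  del 44.0.0.0/8 (clear depth 8)
  add 94.0.0.0/8 -> H1 at depth 8
  add 44.169.36.0/22 -> H3 at depth 22
  add 94.154.106.0/27 -> H2 at depth 27
  add 94.154.106.0/23 -> H1 at depth 23
  add 44.0.0.0/8 -> H1 at depth 8
  add 94.154.0.0/16 -> H2 at depth 16
  add 0.0.0.0/0 -> H7 at depth 0
  Q 94.154.106.0: descend 010111101001101001101010000 ; hops seen [H7,H1,H2,H1,H2] ; pick H2

== LOOKUPS ==
["H2","H2","H7","H2","H2","H2","H2","H6","H6","H6","H7","H2"]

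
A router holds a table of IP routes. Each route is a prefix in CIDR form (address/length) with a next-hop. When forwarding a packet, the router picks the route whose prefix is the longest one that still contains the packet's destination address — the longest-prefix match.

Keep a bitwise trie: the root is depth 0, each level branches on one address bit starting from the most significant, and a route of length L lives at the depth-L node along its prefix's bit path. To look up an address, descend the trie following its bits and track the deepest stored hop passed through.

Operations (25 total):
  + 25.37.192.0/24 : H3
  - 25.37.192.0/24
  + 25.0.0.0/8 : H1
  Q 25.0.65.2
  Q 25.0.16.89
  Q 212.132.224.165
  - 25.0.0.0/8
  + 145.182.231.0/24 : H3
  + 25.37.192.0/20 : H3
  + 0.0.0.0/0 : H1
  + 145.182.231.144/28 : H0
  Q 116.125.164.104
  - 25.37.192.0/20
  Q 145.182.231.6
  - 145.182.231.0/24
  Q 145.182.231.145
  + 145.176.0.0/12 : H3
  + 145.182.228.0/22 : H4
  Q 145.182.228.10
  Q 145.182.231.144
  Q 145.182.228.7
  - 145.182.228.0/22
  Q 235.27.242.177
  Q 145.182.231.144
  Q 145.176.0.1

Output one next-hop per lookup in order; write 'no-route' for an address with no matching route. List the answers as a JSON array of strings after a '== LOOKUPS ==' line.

Trace:
  add 25.37.192.0/24 -> H3 at depth 24
  - 25.37.192.0/24 clear@24
  add 25.0.0.0/8 -> H1 at depth 8
  lookup 25.0.65.2: bits 0001100100 walk d0:-→d1:-→d2:-→d3:-→d4:-→d5:-→d6:-→d7:-→d8:H1→d9:-→d10:- -> H1
  lookup 25.0.16.89: bits 0001100100 walk d0:-→d1:-→d2:-→d3:-→d4:-→d5:-→d6:-→d7:-→d8:H1→d9:-→d10:- -> H1
  lookup 212.132.224.165: bits ε walk d0:- -> no-route
  - 25.0.0.0/8 clear@8
  add 145.182.231.0/24 -> H3 at depth 24
  add 25.37.192.0/20 -> H3 at depth 20
  add 0.0.0.0/0 -> H1 at depth 0
  add 145.182.231.144/28 -> H0 at depth 28
  lookup 116.125.164.104: bits 0 walk d0:H1→d1:- -> H1
  - 25.37.192.0/20 clear@20
  lookup 145.182.231.6: bits 100100011011011011100111 walk d0:H1→d1:-→d2:-→d3:-→d4:-→d5:-→d6:-→d7:-→d8:-→d9:-→d10:-→d11:-→d12:-→d13:-→d14:-→d15:-→d16:-→d17:-→d18:-→d19:-→d20:-→d21:-→d22:-→d23:-→d24:H3 -> H3
  - 145.182.231.0/24 clear@24
  lookup 145.182.231.145: bits 1001000110110110111001111001 walk d0:H1→d1:-→d2:-→d3:-→d4:-→d5:-→d6:-→d7:-→d8:-→d9:-→d10:-→d11:-→d12:-→d13:-→d14:-→d15:-→d16:-→d17:-→d18:-→d19:-→d20:-→d21:-→d22:-→d23:-→d24:-→d25:-→d26:-→d27:-→d28:H0 -> H0
  add 145.176.0.0/12 -> H3 at depth 12
  add 145.182.228.0/22 -> H4 at depth 22
  lookup 145.182.228.10: bits 1001000110110110111001 walk d0:H1→d1:-→d2:-→d3:-→d4:-→d5:-→d6:-→d7:-→d8:-→d9:-→d10:-→d11:-→d12:H3→d13:-→d14:-→d15:-→d16:-→d17:-→d18:-→d19:-→d20:-→d21:-→d22:H4 -> H4
  lookup 145.182.231.144: bits 1001000110110110111001111001 walk d0:H1→d1:-→d2:-→d3:-→d4:-→d5:-→d6:-→d7:-→d8:-→d9:-→d10:-→d11:-→d12:H3→d13:-→d14:-→d15:-→d16:-→d17:-→d18:-→d19:-→d20:-→d21:-→d22:H4→d23:-→d24:-→d25:-→d26:-→d27:-→d28:H0 -> H0
  lookup 145.182.228.7: bits 1001000110110110111001 walk d0:H1→d1:-→d2:-→d3:-→d4:-→d5:-→d6:-→d7:-→d8:-→d9:-→d10:-→d11:-→d12:H3→d13:-→d14:-→d15:-→d16:-→d17:-→d18:-→d19:-→d20:-→d21:-→d22:H4 -> H4
  - 145.182.228.0/22 clear@22
  lookup 235.27.242.177: bits 1 walk d0:H1→d1:- -> H1
  lookup 145.182.231.144: bits 1001000110110110111001111001 walk d0:H1→d1:-→d2:-→d3:-→d4:-→d5:-→d6:-→d7:-→d8:-→d9:-→d10:-→d11:-→d12:H3→d13:-→d14:-→d15:-→d16:-→d17:-→d18:-→d19:-→d20:-→d21:-→d22:-→d23:-→d24:-→d25:-→d26:-→d27:-→d28:H0 -> H0
  lookup 145.176.0.1: bits 1001000110110 walk d0:H1→d1:-→d2:-→d3:-→d4:-→d5:-→d6:-→d7:-→d8:-→d9:-→d10:-→d11:-→d12:H3→d13:- -> H3

== LOOKUPS ==
["H1","H1","no-route","H1","H3","H0","H4","H0","H4","H1","H0","H3"]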